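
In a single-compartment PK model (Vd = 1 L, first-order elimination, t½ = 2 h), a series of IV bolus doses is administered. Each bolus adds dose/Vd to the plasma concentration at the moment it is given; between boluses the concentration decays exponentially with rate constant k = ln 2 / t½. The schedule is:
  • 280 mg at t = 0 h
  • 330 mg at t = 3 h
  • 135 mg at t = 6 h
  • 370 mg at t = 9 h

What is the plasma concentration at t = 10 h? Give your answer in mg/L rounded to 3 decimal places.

333.298 mg/L

k = ln 2 / 2 = 0.34657 per h
Dose 1 (280 mg at t=0 h): 280·exp(−0.34657·10) = 8.750 mg/L
Dose 2 (330 mg at t=3 h): 330·exp(−0.34657·7) = 29.168 mg/L
Dose 3 (135 mg at t=6 h): 135·exp(−0.34657·4) = 33.750 mg/L
Dose 4 (370 mg at t=9 h): 370·exp(−0.34657·1) = 261.630 mg/L
C(10) = 8.750 + 29.168 + 33.750 + 261.630 = 333.298 mg/L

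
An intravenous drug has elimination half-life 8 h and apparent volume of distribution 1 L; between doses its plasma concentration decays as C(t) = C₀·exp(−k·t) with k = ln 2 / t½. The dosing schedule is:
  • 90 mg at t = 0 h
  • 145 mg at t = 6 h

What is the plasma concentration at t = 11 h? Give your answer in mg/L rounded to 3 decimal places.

128.721 mg/L

k = ln 2 / 8 = 0.08664 per h
Dose 1 (90 mg at t=0 h): 90·exp(−0.08664·11) = 34.700 mg/L
Dose 2 (145 mg at t=6 h): 145·exp(−0.08664·5) = 94.021 mg/L
C(11) = 34.700 + 94.021 = 128.721 mg/L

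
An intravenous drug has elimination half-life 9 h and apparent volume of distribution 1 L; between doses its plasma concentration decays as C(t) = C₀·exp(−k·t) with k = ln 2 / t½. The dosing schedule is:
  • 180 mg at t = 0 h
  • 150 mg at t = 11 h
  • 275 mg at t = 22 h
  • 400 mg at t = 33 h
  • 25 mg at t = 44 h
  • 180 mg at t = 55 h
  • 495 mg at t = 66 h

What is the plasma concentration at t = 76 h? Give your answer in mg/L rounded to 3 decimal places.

287.397 mg/L

k = ln 2 / 9 = 0.07702 per h
Dose 1 (180 mg at t=0 h): 180·exp(−0.07702·76) = 0.517 mg/L
Dose 2 (150 mg at t=11 h): 150·exp(−0.07702·65) = 1.005 mg/L
Dose 3 (275 mg at t=22 h): 275·exp(−0.07702·54) = 4.297 mg/L
Dose 4 (400 mg at t=33 h): 400·exp(−0.07702·43) = 14.582 mg/L
Dose 5 (25 mg at t=44 h): 25·exp(−0.07702·32) = 2.126 mg/L
Dose 6 (180 mg at t=55 h): 180·exp(−0.07702·21) = 35.717 mg/L
Dose 7 (495 mg at t=66 h): 495·exp(−0.07702·10) = 229.154 mg/L
C(76) = 0.517 + 1.005 + 4.297 + 14.582 + 2.126 + 35.717 + 229.154 = 287.397 mg/L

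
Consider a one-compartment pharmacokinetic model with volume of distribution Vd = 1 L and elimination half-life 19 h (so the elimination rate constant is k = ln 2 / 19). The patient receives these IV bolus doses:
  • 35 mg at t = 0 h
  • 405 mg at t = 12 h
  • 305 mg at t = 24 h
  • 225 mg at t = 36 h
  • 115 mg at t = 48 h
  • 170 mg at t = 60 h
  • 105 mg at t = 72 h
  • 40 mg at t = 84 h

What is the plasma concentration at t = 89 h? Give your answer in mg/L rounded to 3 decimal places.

k = ln 2 / 19 = 0.03648 per h
Dose 1 (35 mg at t=0 h): 35·exp(−0.03648·89) = 1.361 mg/L
Dose 2 (405 mg at t=12 h): 405·exp(−0.03648·77) = 24.406 mg/L
Dose 3 (305 mg at t=24 h): 305·exp(−0.03648·65) = 28.475 mg/L
Dose 4 (225 mg at t=36 h): 225·exp(−0.03648·53) = 32.544 mg/L
Dose 5 (115 mg at t=48 h): 115·exp(−0.03648·41) = 25.770 mg/L
Dose 6 (170 mg at t=60 h): 170·exp(−0.03648·29) = 59.018 mg/L
Dose 7 (105 mg at t=72 h): 105·exp(−0.03648·17) = 56.474 mg/L
Dose 8 (40 mg at t=84 h): 40·exp(−0.03648·5) = 33.330 mg/L
C(89) = 1.361 + 24.406 + 28.475 + 32.544 + 25.770 + 59.018 + 56.474 + 33.330 = 261.377 mg/L

261.377 mg/L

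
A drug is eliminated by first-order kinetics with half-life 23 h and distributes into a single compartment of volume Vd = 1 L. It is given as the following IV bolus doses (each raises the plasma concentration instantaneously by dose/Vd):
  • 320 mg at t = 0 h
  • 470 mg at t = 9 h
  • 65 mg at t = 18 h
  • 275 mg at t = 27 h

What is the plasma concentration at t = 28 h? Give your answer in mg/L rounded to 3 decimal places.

k = ln 2 / 23 = 0.03014 per h
Dose 1 (320 mg at t=0 h): 320·exp(−0.03014·28) = 137.619 mg/L
Dose 2 (470 mg at t=9 h): 470·exp(−0.03014·19) = 265.107 mg/L
Dose 3 (65 mg at t=18 h): 65·exp(−0.03014·10) = 48.087 mg/L
Dose 4 (275 mg at t=27 h): 275·exp(−0.03014·1) = 266.836 mg/L
C(28) = 137.619 + 265.107 + 48.087 + 266.836 = 717.649 mg/L

717.649 mg/L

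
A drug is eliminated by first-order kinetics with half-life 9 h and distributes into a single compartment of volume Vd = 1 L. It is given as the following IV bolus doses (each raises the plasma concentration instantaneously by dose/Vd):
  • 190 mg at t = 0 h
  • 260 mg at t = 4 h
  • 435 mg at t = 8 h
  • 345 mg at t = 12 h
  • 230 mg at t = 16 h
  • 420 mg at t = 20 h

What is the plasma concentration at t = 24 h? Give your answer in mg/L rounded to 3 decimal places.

782.268 mg/L

k = ln 2 / 9 = 0.07702 per h
Dose 1 (190 mg at t=0 h): 190·exp(−0.07702·24) = 29.923 mg/L
Dose 2 (260 mg at t=4 h): 260·exp(−0.07702·20) = 55.721 mg/L
Dose 3 (435 mg at t=8 h): 435·exp(−0.07702·16) = 126.860 mg/L
Dose 4 (345 mg at t=12 h): 345·exp(−0.07702·12) = 136.913 mg/L
Dose 5 (230 mg at t=16 h): 230·exp(−0.07702·8) = 124.207 mg/L
Dose 6 (420 mg at t=20 h): 420·exp(−0.07702·4) = 308.644 mg/L
C(24) = 29.923 + 55.721 + 126.860 + 136.913 + 124.207 + 308.644 = 782.268 mg/L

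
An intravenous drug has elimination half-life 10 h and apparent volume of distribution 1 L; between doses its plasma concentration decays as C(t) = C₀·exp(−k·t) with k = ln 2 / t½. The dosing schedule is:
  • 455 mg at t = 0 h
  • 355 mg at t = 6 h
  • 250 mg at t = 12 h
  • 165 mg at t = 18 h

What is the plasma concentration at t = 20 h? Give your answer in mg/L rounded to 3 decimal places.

535.498 mg/L

k = ln 2 / 10 = 0.06931 per h
Dose 1 (455 mg at t=0 h): 455·exp(−0.06931·20) = 113.750 mg/L
Dose 2 (355 mg at t=6 h): 355·exp(−0.06931·14) = 134.520 mg/L
Dose 3 (250 mg at t=12 h): 250·exp(−0.06931·8) = 143.587 mg/L
Dose 4 (165 mg at t=18 h): 165·exp(−0.06931·2) = 143.641 mg/L
C(20) = 113.750 + 134.520 + 143.587 + 143.641 = 535.498 mg/L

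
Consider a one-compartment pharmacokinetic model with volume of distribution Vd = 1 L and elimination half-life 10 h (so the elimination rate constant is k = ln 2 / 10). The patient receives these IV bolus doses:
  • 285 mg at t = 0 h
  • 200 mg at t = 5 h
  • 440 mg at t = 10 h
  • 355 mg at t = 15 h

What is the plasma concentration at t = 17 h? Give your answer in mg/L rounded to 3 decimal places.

k = ln 2 / 10 = 0.06931 per h
Dose 1 (285 mg at t=0 h): 285·exp(−0.06931·17) = 87.719 mg/L
Dose 2 (200 mg at t=5 h): 200·exp(−0.06931·12) = 87.055 mg/L
Dose 3 (440 mg at t=10 h): 440·exp(−0.06931·7) = 270.852 mg/L
Dose 4 (355 mg at t=15 h): 355·exp(−0.06931·2) = 309.045 mg/L
C(17) = 87.719 + 87.055 + 270.852 + 309.045 = 754.671 mg/L

754.671 mg/L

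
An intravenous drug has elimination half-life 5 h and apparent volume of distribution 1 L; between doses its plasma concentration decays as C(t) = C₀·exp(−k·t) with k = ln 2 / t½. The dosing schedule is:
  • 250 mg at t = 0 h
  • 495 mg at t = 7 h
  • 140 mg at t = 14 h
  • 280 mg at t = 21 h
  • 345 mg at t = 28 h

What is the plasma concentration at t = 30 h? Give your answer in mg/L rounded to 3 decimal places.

k = ln 2 / 5 = 0.13863 per h
Dose 1 (250 mg at t=0 h): 250·exp(−0.13863·30) = 3.906 mg/L
Dose 2 (495 mg at t=7 h): 495·exp(−0.13863·23) = 20.411 mg/L
Dose 3 (140 mg at t=14 h): 140·exp(−0.13863·16) = 15.235 mg/L
Dose 4 (280 mg at t=21 h): 280·exp(−0.13863·9) = 80.409 mg/L
Dose 5 (345 mg at t=28 h): 345·exp(−0.13863·2) = 261.461 mg/L
C(30) = 3.906 + 20.411 + 15.235 + 80.409 + 261.461 = 381.422 mg/L

381.422 mg/L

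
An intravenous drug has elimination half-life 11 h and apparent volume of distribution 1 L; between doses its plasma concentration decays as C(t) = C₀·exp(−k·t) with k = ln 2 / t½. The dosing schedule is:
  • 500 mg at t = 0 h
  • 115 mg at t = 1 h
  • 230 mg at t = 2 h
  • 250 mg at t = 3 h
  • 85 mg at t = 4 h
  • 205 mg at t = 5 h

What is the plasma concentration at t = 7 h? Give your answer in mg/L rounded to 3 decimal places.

k = ln 2 / 11 = 0.06301 per h
Dose 1 (500 mg at t=0 h): 500·exp(−0.06301·7) = 321.666 mg/L
Dose 2 (115 mg at t=1 h): 115·exp(−0.06301·6) = 78.795 mg/L
Dose 3 (230 mg at t=2 h): 230·exp(−0.06301·5) = 167.840 mg/L
Dose 4 (250 mg at t=3 h): 250·exp(−0.06301·4) = 194.301 mg/L
Dose 5 (85 mg at t=4 h): 85·exp(−0.06301·3) = 70.359 mg/L
Dose 6 (205 mg at t=5 h): 205·exp(−0.06301·2) = 180.726 mg/L
C(7) = 321.666 + 78.795 + 167.840 + 194.301 + 70.359 + 180.726 = 1013.688 mg/L

1013.688 mg/L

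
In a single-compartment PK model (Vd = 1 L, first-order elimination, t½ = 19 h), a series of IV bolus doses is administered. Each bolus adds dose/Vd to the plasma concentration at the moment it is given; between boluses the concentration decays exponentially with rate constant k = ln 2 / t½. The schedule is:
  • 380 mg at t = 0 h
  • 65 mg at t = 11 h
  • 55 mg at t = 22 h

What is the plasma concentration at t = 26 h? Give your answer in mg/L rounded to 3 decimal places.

232.318 mg/L

k = ln 2 / 19 = 0.03648 per h
Dose 1 (380 mg at t=0 h): 380·exp(−0.03648·26) = 147.180 mg/L
Dose 2 (65 mg at t=11 h): 65·exp(−0.03648·15) = 37.606 mg/L
Dose 3 (55 mg at t=22 h): 55·exp(−0.03648·4) = 47.532 mg/L
C(26) = 147.180 + 37.606 + 47.532 = 232.318 mg/L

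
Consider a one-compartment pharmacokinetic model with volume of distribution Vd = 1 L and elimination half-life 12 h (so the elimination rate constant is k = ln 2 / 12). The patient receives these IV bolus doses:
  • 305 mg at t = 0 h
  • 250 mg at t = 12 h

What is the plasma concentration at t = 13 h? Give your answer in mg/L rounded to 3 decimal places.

379.909 mg/L

k = ln 2 / 12 = 0.05776 per h
Dose 1 (305 mg at t=0 h): 305·exp(−0.05776·13) = 143.941 mg/L
Dose 2 (250 mg at t=12 h): 250·exp(−0.05776·1) = 235.969 mg/L
C(13) = 143.941 + 235.969 = 379.909 mg/L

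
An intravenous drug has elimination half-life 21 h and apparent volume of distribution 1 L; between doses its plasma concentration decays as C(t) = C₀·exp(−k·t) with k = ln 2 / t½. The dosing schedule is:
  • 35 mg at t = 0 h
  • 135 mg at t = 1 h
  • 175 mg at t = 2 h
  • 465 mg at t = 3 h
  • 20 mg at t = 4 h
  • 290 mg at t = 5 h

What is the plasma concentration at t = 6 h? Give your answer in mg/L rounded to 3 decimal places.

k = ln 2 / 21 = 0.03301 per h
Dose 1 (35 mg at t=0 h): 35·exp(−0.03301·6) = 28.712 mg/L
Dose 2 (135 mg at t=1 h): 135·exp(−0.03301·5) = 114.462 mg/L
Dose 3 (175 mg at t=2 h): 175·exp(−0.03301·4) = 153.355 mg/L
Dose 4 (465 mg at t=3 h): 465·exp(−0.03301·3) = 421.162 mg/L
Dose 5 (20 mg at t=4 h): 20·exp(−0.03301·2) = 18.722 mg/L
Dose 6 (290 mg at t=5 h): 290·exp(−0.03301·1) = 280.584 mg/L
C(6) = 28.712 + 114.462 + 153.355 + 421.162 + 18.722 + 280.584 = 1016.997 mg/L

1016.997 mg/L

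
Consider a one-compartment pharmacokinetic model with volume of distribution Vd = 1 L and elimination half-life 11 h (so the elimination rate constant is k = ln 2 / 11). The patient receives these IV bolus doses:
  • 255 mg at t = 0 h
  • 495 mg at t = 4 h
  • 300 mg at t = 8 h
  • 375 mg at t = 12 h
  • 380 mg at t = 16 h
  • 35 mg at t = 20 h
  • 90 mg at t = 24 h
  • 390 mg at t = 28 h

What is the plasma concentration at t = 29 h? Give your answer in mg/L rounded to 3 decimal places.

971.008 mg/L

k = ln 2 / 11 = 0.06301 per h
Dose 1 (255 mg at t=0 h): 255·exp(−0.06301·29) = 41.012 mg/L
Dose 2 (495 mg at t=4 h): 495·exp(−0.06301·25) = 102.434 mg/L
Dose 3 (300 mg at t=8 h): 300·exp(−0.06301·21) = 79.878 mg/L
Dose 4 (375 mg at t=12 h): 375·exp(−0.06301·17) = 128.470 mg/L
Dose 5 (380 mg at t=16 h): 380·exp(−0.06301·13) = 167.502 mg/L
Dose 6 (35 mg at t=20 h): 35·exp(−0.06301·9) = 19.850 mg/L
Dose 7 (90 mg at t=24 h): 90·exp(−0.06301·5) = 65.677 mg/L
Dose 8 (390 mg at t=28 h): 390·exp(−0.06301·1) = 366.183 mg/L
C(29) = 41.012 + 102.434 + 79.878 + 128.470 + 167.502 + 19.850 + 65.677 + 366.183 = 971.008 mg/L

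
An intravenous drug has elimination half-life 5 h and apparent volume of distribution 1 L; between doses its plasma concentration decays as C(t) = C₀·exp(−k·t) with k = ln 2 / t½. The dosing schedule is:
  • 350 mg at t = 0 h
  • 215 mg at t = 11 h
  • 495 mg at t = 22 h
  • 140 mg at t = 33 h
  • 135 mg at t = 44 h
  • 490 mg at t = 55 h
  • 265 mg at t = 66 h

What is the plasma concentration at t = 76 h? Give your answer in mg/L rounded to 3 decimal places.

k = ln 2 / 5 = 0.13863 per h
Dose 1 (350 mg at t=0 h): 350·exp(−0.13863·76) = 0.009 mg/L
Dose 2 (215 mg at t=11 h): 215·exp(−0.13863·65) = 0.026 mg/L
Dose 3 (495 mg at t=22 h): 495·exp(−0.13863·54) = 0.278 mg/L
Dose 4 (140 mg at t=33 h): 140·exp(−0.13863·43) = 0.361 mg/L
Dose 5 (135 mg at t=44 h): 135·exp(−0.13863·32) = 1.599 mg/L
Dose 6 (490 mg at t=55 h): 490·exp(−0.13863·21) = 26.661 mg/L
Dose 7 (265 mg at t=66 h): 265·exp(−0.13863·10) = 66.250 mg/L
C(76) = 0.009 + 0.026 + 0.278 + 0.361 + 1.599 + 26.661 + 66.250 = 95.183 mg/L

95.183 mg/L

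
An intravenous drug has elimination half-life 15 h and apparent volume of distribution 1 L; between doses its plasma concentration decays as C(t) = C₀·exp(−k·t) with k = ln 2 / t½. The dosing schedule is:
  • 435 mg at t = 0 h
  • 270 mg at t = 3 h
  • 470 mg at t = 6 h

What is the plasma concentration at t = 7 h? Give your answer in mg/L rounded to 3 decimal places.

k = ln 2 / 15 = 0.04621 per h
Dose 1 (435 mg at t=0 h): 435·exp(−0.04621·7) = 314.781 mg/L
Dose 2 (270 mg at t=3 h): 270·exp(−0.04621·4) = 224.434 mg/L
Dose 3 (470 mg at t=6 h): 470·exp(−0.04621·1) = 448.776 mg/L
C(7) = 314.781 + 224.434 + 448.776 = 987.991 mg/L

987.991 mg/L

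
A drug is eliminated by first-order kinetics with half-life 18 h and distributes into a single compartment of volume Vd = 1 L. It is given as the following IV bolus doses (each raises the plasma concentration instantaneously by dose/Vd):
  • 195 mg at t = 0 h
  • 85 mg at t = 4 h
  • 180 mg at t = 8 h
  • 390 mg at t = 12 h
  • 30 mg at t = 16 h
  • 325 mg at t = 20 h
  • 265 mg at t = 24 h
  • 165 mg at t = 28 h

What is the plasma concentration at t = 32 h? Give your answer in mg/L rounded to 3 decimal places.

k = ln 2 / 18 = 0.03851 per h
Dose 1 (195 mg at t=0 h): 195·exp(−0.03851·32) = 56.868 mg/L
Dose 2 (85 mg at t=4 h): 85·exp(−0.03851·28) = 28.917 mg/L
Dose 3 (180 mg at t=8 h): 180·exp(−0.03851·24) = 71.433 mg/L
Dose 4 (390 mg at t=12 h): 390·exp(−0.03851·20) = 180.546 mg/L
Dose 5 (30 mg at t=16 h): 30·exp(−0.03851·16) = 16.201 mg/L
Dose 6 (325 mg at t=20 h): 325·exp(−0.03851·12) = 204.737 mg/L
Dose 7 (265 mg at t=24 h): 265·exp(−0.03851·8) = 194.740 mg/L
Dose 8 (165 mg at t=28 h): 165·exp(−0.03851·4) = 141.445 mg/L
C(32) = 56.868 + 28.917 + 71.433 + 180.546 + 16.201 + 204.737 + 194.740 + 141.445 = 894.887 mg/L

894.887 mg/L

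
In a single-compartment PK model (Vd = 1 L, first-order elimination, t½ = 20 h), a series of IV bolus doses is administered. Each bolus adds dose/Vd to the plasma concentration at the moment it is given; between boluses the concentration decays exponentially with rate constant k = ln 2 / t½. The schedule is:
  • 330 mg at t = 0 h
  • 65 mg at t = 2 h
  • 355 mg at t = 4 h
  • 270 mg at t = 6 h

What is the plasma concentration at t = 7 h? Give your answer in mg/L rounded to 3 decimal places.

894.318 mg/L

k = ln 2 / 20 = 0.03466 per h
Dose 1 (330 mg at t=0 h): 330·exp(−0.03466·7) = 258.913 mg/L
Dose 2 (65 mg at t=2 h): 65·exp(−0.03466·5) = 54.658 mg/L
Dose 3 (355 mg at t=4 h): 355·exp(−0.03466·3) = 319.944 mg/L
Dose 4 (270 mg at t=6 h): 270·exp(−0.03466·1) = 260.803 mg/L
C(7) = 258.913 + 54.658 + 319.944 + 260.803 = 894.318 mg/L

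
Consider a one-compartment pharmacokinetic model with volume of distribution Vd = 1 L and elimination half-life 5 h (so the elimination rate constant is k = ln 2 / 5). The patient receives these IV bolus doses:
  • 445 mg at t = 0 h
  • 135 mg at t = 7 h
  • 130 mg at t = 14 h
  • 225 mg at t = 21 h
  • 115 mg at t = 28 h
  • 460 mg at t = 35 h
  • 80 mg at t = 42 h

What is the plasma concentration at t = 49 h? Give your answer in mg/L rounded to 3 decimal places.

109.175 mg/L

k = ln 2 / 5 = 0.13863 per h
Dose 1 (445 mg at t=0 h): 445·exp(−0.13863·49) = 0.499 mg/L
Dose 2 (135 mg at t=7 h): 135·exp(−0.13863·42) = 0.400 mg/L
Dose 3 (130 mg at t=14 h): 130·exp(−0.13863·35) = 1.016 mg/L
Dose 4 (225 mg at t=21 h): 225·exp(−0.13863·28) = 4.639 mg/L
Dose 5 (115 mg at t=28 h): 115·exp(−0.13863·21) = 6.257 mg/L
Dose 6 (460 mg at t=35 h): 460·exp(−0.13863·14) = 66.050 mg/L
Dose 7 (80 mg at t=42 h): 80·exp(−0.13863·7) = 30.314 mg/L
C(49) = 0.499 + 0.400 + 1.016 + 4.639 + 6.257 + 66.050 + 30.314 = 109.175 mg/L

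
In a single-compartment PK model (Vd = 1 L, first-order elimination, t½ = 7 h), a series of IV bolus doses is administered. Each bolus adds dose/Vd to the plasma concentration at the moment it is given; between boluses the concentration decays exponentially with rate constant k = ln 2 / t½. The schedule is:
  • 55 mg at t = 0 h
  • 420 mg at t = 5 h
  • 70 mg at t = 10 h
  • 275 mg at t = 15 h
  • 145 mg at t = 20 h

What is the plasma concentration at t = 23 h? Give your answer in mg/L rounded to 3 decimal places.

k = ln 2 / 7 = 0.09902 per h
Dose 1 (55 mg at t=0 h): 55·exp(−0.09902·23) = 5.640 mg/L
Dose 2 (420 mg at t=5 h): 420·exp(−0.09902·18) = 70.660 mg/L
Dose 3 (70 mg at t=10 h): 70·exp(−0.09902·13) = 19.322 mg/L
Dose 4 (275 mg at t=15 h): 275·exp(−0.09902·8) = 124.537 mg/L
Dose 5 (145 mg at t=20 h): 145·exp(−0.09902·3) = 107.735 mg/L
C(23) = 5.640 + 70.660 + 19.322 + 124.537 + 107.735 = 327.893 mg/L

327.893 mg/L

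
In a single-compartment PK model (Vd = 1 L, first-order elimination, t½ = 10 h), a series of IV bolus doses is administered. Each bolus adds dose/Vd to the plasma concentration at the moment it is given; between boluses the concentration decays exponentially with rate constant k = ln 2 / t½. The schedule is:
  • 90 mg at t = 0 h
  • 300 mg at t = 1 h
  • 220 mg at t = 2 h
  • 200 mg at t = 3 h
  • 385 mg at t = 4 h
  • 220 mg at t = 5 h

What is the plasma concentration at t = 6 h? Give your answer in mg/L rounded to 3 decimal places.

1141.118 mg/L

k = ln 2 / 10 = 0.06931 per h
Dose 1 (90 mg at t=0 h): 90·exp(−0.06931·6) = 59.378 mg/L
Dose 2 (300 mg at t=1 h): 300·exp(−0.06931·5) = 212.132 mg/L
Dose 3 (220 mg at t=2 h): 220·exp(−0.06931·4) = 166.729 mg/L
Dose 4 (200 mg at t=3 h): 200·exp(−0.06931·3) = 162.450 mg/L
Dose 5 (385 mg at t=4 h): 385·exp(−0.06931·2) = 335.162 mg/L
Dose 6 (220 mg at t=5 h): 220·exp(−0.06931·1) = 205.267 mg/L
C(6) = 59.378 + 212.132 + 166.729 + 162.450 + 335.162 + 205.267 = 1141.118 mg/L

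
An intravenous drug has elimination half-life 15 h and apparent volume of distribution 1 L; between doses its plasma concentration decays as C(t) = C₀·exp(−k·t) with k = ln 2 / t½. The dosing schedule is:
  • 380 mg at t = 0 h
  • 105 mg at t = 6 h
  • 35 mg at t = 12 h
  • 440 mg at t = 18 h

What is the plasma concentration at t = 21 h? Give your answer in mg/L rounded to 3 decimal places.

k = ln 2 / 15 = 0.04621 per h
Dose 1 (380 mg at t=0 h): 380·exp(−0.04621·21) = 143.993 mg/L
Dose 2 (105 mg at t=6 h): 105·exp(−0.04621·15) = 52.500 mg/L
Dose 3 (35 mg at t=12 h): 35·exp(−0.04621·9) = 23.091 mg/L
Dose 4 (440 mg at t=18 h): 440·exp(−0.04621·3) = 383.042 mg/L
C(21) = 143.993 + 52.500 + 23.091 + 383.042 = 602.627 mg/L

602.627 mg/L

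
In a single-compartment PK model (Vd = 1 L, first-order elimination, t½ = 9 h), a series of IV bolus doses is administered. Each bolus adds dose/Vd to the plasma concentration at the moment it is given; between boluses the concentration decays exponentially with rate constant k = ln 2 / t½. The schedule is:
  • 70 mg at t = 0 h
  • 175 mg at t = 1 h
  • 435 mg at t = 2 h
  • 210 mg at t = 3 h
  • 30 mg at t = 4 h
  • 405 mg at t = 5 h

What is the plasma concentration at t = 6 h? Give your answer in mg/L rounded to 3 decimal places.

k = ln 2 / 9 = 0.07702 per h
Dose 1 (70 mg at t=0 h): 70·exp(−0.07702·6) = 44.097 mg/L
Dose 2 (175 mg at t=1 h): 175·exp(−0.07702·5) = 119.069 mg/L
Dose 3 (435 mg at t=2 h): 435·exp(−0.07702·4) = 319.667 mg/L
Dose 4 (210 mg at t=3 h): 210·exp(−0.07702·3) = 166.677 mg/L
Dose 5 (30 mg at t=4 h): 30·exp(−0.07702·2) = 25.717 mg/L
Dose 6 (405 mg at t=5 h): 405·exp(−0.07702·1) = 374.979 mg/L
C(6) = 44.097 + 119.069 + 319.667 + 166.677 + 25.717 + 374.979 = 1050.207 mg/L

1050.207 mg/L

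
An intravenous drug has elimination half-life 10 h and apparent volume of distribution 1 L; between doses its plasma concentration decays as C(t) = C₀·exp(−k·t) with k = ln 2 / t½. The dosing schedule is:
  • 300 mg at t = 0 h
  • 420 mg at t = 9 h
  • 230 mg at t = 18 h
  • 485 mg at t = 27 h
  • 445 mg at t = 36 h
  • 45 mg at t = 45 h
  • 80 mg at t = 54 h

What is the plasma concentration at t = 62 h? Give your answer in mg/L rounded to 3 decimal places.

k = ln 2 / 10 = 0.06931 per h
Dose 1 (300 mg at t=0 h): 300·exp(−0.06931·62) = 4.081 mg/L
Dose 2 (420 mg at t=9 h): 420·exp(−0.06931·53) = 10.661 mg/L
Dose 3 (230 mg at t=18 h): 230·exp(−0.06931·44) = 10.894 mg/L
Dose 4 (485 mg at t=27 h): 485·exp(−0.06931·35) = 42.868 mg/L
Dose 5 (445 mg at t=36 h): 445·exp(−0.06931·26) = 73.398 mg/L
Dose 6 (45 mg at t=45 h): 45·exp(−0.06931·17) = 13.850 mg/L
Dose 7 (80 mg at t=54 h): 80·exp(−0.06931·8) = 45.948 mg/L
C(62) = 4.081 + 10.661 + 10.894 + 42.868 + 73.398 + 13.850 + 45.948 = 201.700 mg/L

201.700 mg/L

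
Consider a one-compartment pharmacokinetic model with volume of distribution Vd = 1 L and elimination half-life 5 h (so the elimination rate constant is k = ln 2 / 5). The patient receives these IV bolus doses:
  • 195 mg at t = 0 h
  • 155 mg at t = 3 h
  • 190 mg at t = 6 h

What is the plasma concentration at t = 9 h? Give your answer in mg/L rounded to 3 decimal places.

k = ln 2 / 5 = 0.13863 per h
Dose 1 (195 mg at t=0 h): 195·exp(−0.13863·9) = 55.999 mg/L
Dose 2 (155 mg at t=3 h): 155·exp(−0.13863·6) = 67.468 mg/L
Dose 3 (190 mg at t=6 h): 190·exp(−0.13863·3) = 125.353 mg/L
C(9) = 55.999 + 67.468 + 125.353 = 248.820 mg/L

248.820 mg/L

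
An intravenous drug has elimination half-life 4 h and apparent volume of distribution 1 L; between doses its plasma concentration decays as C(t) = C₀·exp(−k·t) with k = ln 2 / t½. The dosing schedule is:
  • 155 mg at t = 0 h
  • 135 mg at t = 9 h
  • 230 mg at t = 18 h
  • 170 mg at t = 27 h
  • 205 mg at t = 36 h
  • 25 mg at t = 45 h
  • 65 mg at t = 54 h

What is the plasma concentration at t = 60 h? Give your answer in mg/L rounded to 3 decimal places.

28.784 mg/L

k = ln 2 / 4 = 0.17329 per h
Dose 1 (155 mg at t=0 h): 155·exp(−0.17329·60) = 0.005 mg/L
Dose 2 (135 mg at t=9 h): 135·exp(−0.17329·51) = 0.020 mg/L
Dose 3 (230 mg at t=18 h): 230·exp(−0.17329·42) = 0.159 mg/L
Dose 4 (170 mg at t=27 h): 170·exp(−0.17329·33) = 0.558 mg/L
Dose 5 (205 mg at t=36 h): 205·exp(−0.17329·24) = 3.203 mg/L
Dose 6 (25 mg at t=45 h): 25·exp(−0.17329·15) = 1.858 mg/L
Dose 7 (65 mg at t=54 h): 65·exp(−0.17329·6) = 22.981 mg/L
C(60) = 0.005 + 0.020 + 0.159 + 0.558 + 3.203 + 1.858 + 22.981 = 28.784 mg/L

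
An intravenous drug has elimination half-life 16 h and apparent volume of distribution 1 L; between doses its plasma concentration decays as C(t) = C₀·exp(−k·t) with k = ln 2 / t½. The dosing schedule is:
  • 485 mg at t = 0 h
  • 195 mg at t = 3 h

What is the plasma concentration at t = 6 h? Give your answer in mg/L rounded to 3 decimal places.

k = ln 2 / 16 = 0.04332 per h
Dose 1 (485 mg at t=0 h): 485·exp(−0.04332·6) = 373.986 mg/L
Dose 2 (195 mg at t=3 h): 195·exp(−0.04332·3) = 171.235 mg/L
C(6) = 373.986 + 171.235 = 545.221 mg/L

545.221 mg/L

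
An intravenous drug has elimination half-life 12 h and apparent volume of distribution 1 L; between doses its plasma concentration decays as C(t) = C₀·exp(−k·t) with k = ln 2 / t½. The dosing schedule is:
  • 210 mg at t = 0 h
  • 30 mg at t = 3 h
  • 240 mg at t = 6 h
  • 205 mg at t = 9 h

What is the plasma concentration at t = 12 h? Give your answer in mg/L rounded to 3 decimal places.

k = ln 2 / 12 = 0.05776 per h
Dose 1 (210 mg at t=0 h): 210·exp(−0.05776·12) = 105.000 mg/L
Dose 2 (30 mg at t=3 h): 30·exp(−0.05776·9) = 17.838 mg/L
Dose 3 (240 mg at t=6 h): 240·exp(−0.05776·6) = 169.706 mg/L
Dose 4 (205 mg at t=9 h): 205·exp(−0.05776·3) = 172.384 mg/L
C(12) = 105.000 + 17.838 + 169.706 + 172.384 = 464.927 mg/L

464.927 mg/L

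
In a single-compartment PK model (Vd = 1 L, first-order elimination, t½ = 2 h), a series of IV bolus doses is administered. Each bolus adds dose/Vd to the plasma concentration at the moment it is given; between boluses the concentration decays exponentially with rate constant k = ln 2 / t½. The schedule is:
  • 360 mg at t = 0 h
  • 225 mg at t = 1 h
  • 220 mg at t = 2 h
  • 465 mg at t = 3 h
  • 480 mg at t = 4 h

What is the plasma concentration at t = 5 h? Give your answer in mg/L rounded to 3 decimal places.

769.583 mg/L

k = ln 2 / 2 = 0.34657 per h
Dose 1 (360 mg at t=0 h): 360·exp(−0.34657·5) = 63.640 mg/L
Dose 2 (225 mg at t=1 h): 225·exp(−0.34657·4) = 56.250 mg/L
Dose 3 (220 mg at t=2 h): 220·exp(−0.34657·3) = 77.782 mg/L
Dose 4 (465 mg at t=3 h): 465·exp(−0.34657·2) = 232.500 mg/L
Dose 5 (480 mg at t=4 h): 480·exp(−0.34657·1) = 339.411 mg/L
C(5) = 63.640 + 56.250 + 77.782 + 232.500 + 339.411 = 769.583 mg/L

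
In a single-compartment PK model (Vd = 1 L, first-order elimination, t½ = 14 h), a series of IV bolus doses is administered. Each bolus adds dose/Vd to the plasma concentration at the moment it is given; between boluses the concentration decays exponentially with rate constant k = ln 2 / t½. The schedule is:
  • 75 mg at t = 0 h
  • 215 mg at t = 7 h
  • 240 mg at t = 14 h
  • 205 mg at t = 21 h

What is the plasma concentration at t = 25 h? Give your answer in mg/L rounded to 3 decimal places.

417.323 mg/L

k = ln 2 / 14 = 0.04951 per h
Dose 1 (75 mg at t=0 h): 75·exp(−0.04951·25) = 21.752 mg/L
Dose 2 (215 mg at t=7 h): 215·exp(−0.04951·18) = 88.186 mg/L
Dose 3 (240 mg at t=14 h): 240·exp(−0.04951·11) = 139.216 mg/L
Dose 4 (205 mg at t=21 h): 205·exp(−0.04951·4) = 168.169 mg/L
C(25) = 21.752 + 88.186 + 139.216 + 168.169 = 417.323 mg/L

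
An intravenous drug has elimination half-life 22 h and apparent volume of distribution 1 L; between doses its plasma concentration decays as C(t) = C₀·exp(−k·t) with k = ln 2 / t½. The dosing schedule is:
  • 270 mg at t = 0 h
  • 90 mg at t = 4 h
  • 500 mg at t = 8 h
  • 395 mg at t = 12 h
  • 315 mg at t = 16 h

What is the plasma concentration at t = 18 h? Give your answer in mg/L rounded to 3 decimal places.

k = ln 2 / 22 = 0.03151 per h
Dose 1 (270 mg at t=0 h): 270·exp(−0.03151·18) = 153.132 mg/L
Dose 2 (90 mg at t=4 h): 90·exp(−0.03151·14) = 57.900 mg/L
Dose 3 (500 mg at t=8 h): 500·exp(−0.03151·10) = 364.870 mg/L
Dose 4 (395 mg at t=12 h): 395·exp(−0.03151·6) = 326.963 mg/L
Dose 5 (315 mg at t=16 h): 315·exp(−0.03151·2) = 295.763 mg/L
C(18) = 153.132 + 57.900 + 364.870 + 326.963 + 295.763 = 1198.628 mg/L

1198.628 mg/L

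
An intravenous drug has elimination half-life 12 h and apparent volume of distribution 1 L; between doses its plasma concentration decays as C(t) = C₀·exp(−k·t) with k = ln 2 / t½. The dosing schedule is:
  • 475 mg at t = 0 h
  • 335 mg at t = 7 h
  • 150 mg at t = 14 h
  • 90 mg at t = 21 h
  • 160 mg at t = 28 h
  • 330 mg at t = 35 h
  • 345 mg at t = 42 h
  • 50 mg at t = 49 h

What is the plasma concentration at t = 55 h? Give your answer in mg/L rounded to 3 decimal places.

403.179 mg/L

k = ln 2 / 12 = 0.05776 per h
Dose 1 (475 mg at t=0 h): 475·exp(−0.05776·55) = 19.814 mg/L
Dose 2 (335 mg at t=7 h): 335·exp(−0.05776·48) = 20.938 mg/L
Dose 3 (150 mg at t=14 h): 150·exp(−0.05776·41) = 14.047 mg/L
Dose 4 (90 mg at t=21 h): 90·exp(−0.05776·34) = 12.628 mg/L
Dose 5 (160 mg at t=28 h): 160·exp(−0.05776·27) = 33.636 mg/L
Dose 6 (330 mg at t=35 h): 330·exp(−0.05776·20) = 103.943 mg/L
Dose 7 (345 mg at t=42 h): 345·exp(−0.05776·13) = 162.818 mg/L
Dose 8 (50 mg at t=49 h): 50·exp(−0.05776·6) = 35.355 mg/L
C(55) = 19.814 + 20.938 + 14.047 + 12.628 + 33.636 + 103.943 + 162.818 + 35.355 = 403.179 mg/L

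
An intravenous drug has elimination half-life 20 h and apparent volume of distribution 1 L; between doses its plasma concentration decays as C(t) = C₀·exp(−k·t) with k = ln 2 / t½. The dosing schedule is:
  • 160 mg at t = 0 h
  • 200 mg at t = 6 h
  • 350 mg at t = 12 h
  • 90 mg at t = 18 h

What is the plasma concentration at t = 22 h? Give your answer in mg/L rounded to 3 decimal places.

515.349 mg/L

k = ln 2 / 20 = 0.03466 per h
Dose 1 (160 mg at t=0 h): 160·exp(−0.03466·22) = 74.643 mg/L
Dose 2 (200 mg at t=6 h): 200·exp(−0.03466·16) = 114.870 mg/L
Dose 3 (350 mg at t=12 h): 350·exp(−0.03466·10) = 247.487 mg/L
Dose 4 (90 mg at t=18 h): 90·exp(−0.03466·4) = 78.350 mg/L
C(22) = 74.643 + 114.870 + 247.487 + 78.350 = 515.349 mg/L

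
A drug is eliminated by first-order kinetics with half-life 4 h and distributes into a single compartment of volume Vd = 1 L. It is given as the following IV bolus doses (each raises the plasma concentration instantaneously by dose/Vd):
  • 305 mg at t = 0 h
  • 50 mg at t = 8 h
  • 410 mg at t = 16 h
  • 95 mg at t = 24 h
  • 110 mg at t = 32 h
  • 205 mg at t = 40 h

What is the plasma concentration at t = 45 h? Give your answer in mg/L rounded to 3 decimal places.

k = ln 2 / 4 = 0.17329 per h
Dose 1 (305 mg at t=0 h): 305·exp(−0.17329·45) = 0.125 mg/L
Dose 2 (50 mg at t=8 h): 50·exp(−0.17329·37) = 0.082 mg/L
Dose 3 (410 mg at t=16 h): 410·exp(−0.17329·29) = 2.693 mg/L
Dose 4 (95 mg at t=24 h): 95·exp(−0.17329·21) = 2.496 mg/L
Dose 5 (110 mg at t=32 h): 110·exp(−0.17329·13) = 11.562 mg/L
Dose 6 (205 mg at t=40 h): 205·exp(−0.17329·5) = 86.192 mg/L
C(45) = 0.125 + 0.082 + 2.693 + 2.496 + 11.562 + 86.192 = 103.151 mg/L

103.151 mg/L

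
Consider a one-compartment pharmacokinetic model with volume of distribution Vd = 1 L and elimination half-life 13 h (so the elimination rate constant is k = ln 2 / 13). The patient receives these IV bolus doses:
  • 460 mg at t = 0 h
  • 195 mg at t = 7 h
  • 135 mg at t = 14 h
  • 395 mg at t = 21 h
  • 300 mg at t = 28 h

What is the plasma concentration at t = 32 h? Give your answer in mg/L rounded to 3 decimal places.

k = ln 2 / 13 = 0.05332 per h
Dose 1 (460 mg at t=0 h): 460·exp(−0.05332·32) = 83.514 mg/L
Dose 2 (195 mg at t=7 h): 195·exp(−0.05332·25) = 51.420 mg/L
Dose 3 (135 mg at t=14 h): 135·exp(−0.05332·18) = 51.704 mg/L
Dose 4 (395 mg at t=21 h): 395·exp(−0.05332·11) = 219.725 mg/L
Dose 5 (300 mg at t=28 h): 300·exp(−0.05332·4) = 242.380 mg/L
C(32) = 83.514 + 51.420 + 51.704 + 219.725 + 242.380 = 648.743 mg/L

648.743 mg/L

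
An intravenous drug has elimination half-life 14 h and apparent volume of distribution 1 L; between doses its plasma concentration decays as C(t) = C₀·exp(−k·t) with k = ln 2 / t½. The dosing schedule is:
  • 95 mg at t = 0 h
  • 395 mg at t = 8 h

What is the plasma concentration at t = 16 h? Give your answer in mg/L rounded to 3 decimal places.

k = ln 2 / 14 = 0.04951 per h
Dose 1 (95 mg at t=0 h): 95·exp(−0.04951·16) = 43.022 mg/L
Dose 2 (395 mg at t=8 h): 395·exp(−0.04951·8) = 265.815 mg/L
C(16) = 43.022 + 265.815 = 308.837 mg/L

308.837 mg/L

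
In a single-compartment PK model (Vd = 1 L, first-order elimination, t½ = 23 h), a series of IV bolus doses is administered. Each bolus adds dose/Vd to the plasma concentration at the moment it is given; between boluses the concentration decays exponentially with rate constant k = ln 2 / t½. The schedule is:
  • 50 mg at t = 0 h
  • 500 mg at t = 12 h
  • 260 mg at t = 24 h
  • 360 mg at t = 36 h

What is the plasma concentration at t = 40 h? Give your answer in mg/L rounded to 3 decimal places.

709.656 mg/L

k = ln 2 / 23 = 0.03014 per h
Dose 1 (50 mg at t=0 h): 50·exp(−0.03014·40) = 14.978 mg/L
Dose 2 (500 mg at t=12 h): 500·exp(−0.03014·28) = 215.030 mg/L
Dose 3 (260 mg at t=24 h): 260·exp(−0.03014·16) = 160.532 mg/L
Dose 4 (360 mg at t=36 h): 360·exp(−0.03014·4) = 319.117 mg/L
C(40) = 14.978 + 215.030 + 160.532 + 319.117 = 709.656 mg/L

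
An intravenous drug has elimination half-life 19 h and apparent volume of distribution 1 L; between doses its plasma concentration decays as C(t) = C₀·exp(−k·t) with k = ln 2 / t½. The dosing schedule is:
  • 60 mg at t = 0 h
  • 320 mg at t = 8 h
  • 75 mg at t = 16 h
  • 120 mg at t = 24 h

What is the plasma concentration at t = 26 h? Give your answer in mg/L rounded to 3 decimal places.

k = ln 2 / 19 = 0.03648 per h
Dose 1 (60 mg at t=0 h): 60·exp(−0.03648·26) = 23.239 mg/L
Dose 2 (320 mg at t=8 h): 320·exp(−0.03648·18) = 165.945 mg/L
Dose 3 (75 mg at t=16 h): 75·exp(−0.03648·10) = 52.074 mg/L
Dose 4 (120 mg at t=24 h): 120·exp(−0.03648·2) = 111.556 mg/L
C(26) = 23.239 + 165.945 + 52.074 + 111.556 = 352.814 mg/L

352.814 mg/L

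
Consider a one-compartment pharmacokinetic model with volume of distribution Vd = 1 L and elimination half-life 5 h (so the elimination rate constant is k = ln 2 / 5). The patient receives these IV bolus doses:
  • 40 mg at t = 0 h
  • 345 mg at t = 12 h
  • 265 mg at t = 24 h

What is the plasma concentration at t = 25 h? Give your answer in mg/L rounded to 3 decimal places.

288.850 mg/L

k = ln 2 / 5 = 0.13863 per h
Dose 1 (40 mg at t=0 h): 40·exp(−0.13863·25) = 1.250 mg/L
Dose 2 (345 mg at t=12 h): 345·exp(−0.13863·13) = 56.904 mg/L
Dose 3 (265 mg at t=24 h): 265·exp(−0.13863·1) = 230.696 mg/L
C(25) = 1.250 + 56.904 + 230.696 = 288.850 mg/L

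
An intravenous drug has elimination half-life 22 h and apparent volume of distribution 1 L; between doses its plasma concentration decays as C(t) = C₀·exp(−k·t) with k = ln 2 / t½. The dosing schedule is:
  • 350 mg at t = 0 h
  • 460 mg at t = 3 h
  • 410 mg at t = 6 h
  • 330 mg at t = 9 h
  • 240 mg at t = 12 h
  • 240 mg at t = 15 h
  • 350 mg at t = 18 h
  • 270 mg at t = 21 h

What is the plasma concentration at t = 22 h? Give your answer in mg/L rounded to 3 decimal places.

k = ln 2 / 22 = 0.03151 per h
Dose 1 (350 mg at t=0 h): 350·exp(−0.03151·22) = 175.000 mg/L
Dose 2 (460 mg at t=3 h): 460·exp(−0.03151·19) = 252.800 mg/L
Dose 3 (410 mg at t=6 h): 410·exp(−0.03151·16) = 247.658 mg/L
Dose 4 (330 mg at t=9 h): 330·exp(−0.03151·13) = 219.095 mg/L
Dose 5 (240 mg at t=12 h): 240·exp(−0.03151·10) = 175.138 mg/L
Dose 6 (240 mg at t=15 h): 240·exp(−0.03151·7) = 192.499 mg/L
Dose 7 (350 mg at t=18 h): 350·exp(−0.03151·4) = 308.557 mg/L
Dose 8 (270 mg at t=21 h): 270·exp(−0.03151·1) = 261.626 mg/L
C(22) = 175.000 + 252.800 + 247.658 + 219.095 + 175.138 + 192.499 + 308.557 + 261.626 = 1832.373 mg/L

1832.373 mg/L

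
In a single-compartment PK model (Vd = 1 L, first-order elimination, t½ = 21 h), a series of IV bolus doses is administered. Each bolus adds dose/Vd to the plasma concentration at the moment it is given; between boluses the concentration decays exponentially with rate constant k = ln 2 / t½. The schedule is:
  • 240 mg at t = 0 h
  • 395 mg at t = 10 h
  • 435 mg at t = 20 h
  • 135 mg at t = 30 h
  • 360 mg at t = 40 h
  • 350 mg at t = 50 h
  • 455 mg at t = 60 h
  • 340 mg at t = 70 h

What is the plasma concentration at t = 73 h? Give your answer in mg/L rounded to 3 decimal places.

k = ln 2 / 21 = 0.03301 per h
Dose 1 (240 mg at t=0 h): 240·exp(−0.03301·73) = 21.566 mg/L
Dose 2 (395 mg at t=10 h): 395·exp(−0.03301·63) = 49.375 mg/L
Dose 3 (435 mg at t=20 h): 435·exp(−0.03301·53) = 75.639 mg/L
Dose 4 (135 mg at t=30 h): 135·exp(−0.03301·43) = 32.654 mg/L
Dose 5 (360 mg at t=40 h): 360·exp(−0.03301·33) = 121.131 mg/L
Dose 6 (350 mg at t=50 h): 350·exp(−0.03301·23) = 163.821 mg/L
Dose 7 (455 mg at t=60 h): 455·exp(−0.03301·13) = 296.251 mg/L
Dose 8 (340 mg at t=70 h): 340·exp(−0.03301·3) = 307.946 mg/L
C(73) = 21.566 + 49.375 + 75.639 + 32.654 + 121.131 + 163.821 + 296.251 + 307.946 = 1068.383 mg/L

1068.383 mg/L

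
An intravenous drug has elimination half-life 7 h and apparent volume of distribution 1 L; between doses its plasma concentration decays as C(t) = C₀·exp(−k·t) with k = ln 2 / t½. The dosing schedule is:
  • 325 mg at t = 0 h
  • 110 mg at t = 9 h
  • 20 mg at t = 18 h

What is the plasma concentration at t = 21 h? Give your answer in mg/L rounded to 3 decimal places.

k = ln 2 / 7 = 0.09902 per h
Dose 1 (325 mg at t=0 h): 325·exp(−0.09902·21) = 40.625 mg/L
Dose 2 (110 mg at t=9 h): 110·exp(−0.09902·12) = 33.523 mg/L
Dose 3 (20 mg at t=18 h): 20·exp(−0.09902·3) = 14.860 mg/L
C(21) = 40.625 + 33.523 + 14.860 = 89.008 mg/L

89.008 mg/L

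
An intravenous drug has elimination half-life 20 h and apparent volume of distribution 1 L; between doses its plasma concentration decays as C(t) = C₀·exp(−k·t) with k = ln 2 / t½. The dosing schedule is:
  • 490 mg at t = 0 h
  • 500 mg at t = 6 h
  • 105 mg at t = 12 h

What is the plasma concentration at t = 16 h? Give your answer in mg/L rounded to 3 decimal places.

726.392 mg/L

k = ln 2 / 20 = 0.03466 per h
Dose 1 (490 mg at t=0 h): 490·exp(−0.03466·16) = 281.431 mg/L
Dose 2 (500 mg at t=6 h): 500·exp(−0.03466·10) = 353.553 mg/L
Dose 3 (105 mg at t=12 h): 105·exp(−0.03466·4) = 91.408 mg/L
C(16) = 281.431 + 353.553 + 91.408 = 726.392 mg/L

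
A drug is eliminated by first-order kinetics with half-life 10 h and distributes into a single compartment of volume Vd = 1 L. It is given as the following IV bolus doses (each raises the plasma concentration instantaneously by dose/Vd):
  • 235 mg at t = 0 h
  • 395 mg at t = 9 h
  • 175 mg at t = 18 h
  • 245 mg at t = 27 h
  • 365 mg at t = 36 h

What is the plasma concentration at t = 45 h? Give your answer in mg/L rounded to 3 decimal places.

k = ln 2 / 10 = 0.06931 per h
Dose 1 (235 mg at t=0 h): 235·exp(−0.06931·45) = 10.386 mg/L
Dose 2 (395 mg at t=9 h): 395·exp(−0.06931·36) = 32.575 mg/L
Dose 3 (175 mg at t=18 h): 175·exp(−0.06931·27) = 26.931 mg/L
Dose 4 (245 mg at t=27 h): 245·exp(−0.06931·18) = 70.358 mg/L
Dose 5 (365 mg at t=36 h): 365·exp(−0.06931·9) = 195.599 mg/L
C(45) = 10.386 + 32.575 + 26.931 + 70.358 + 195.599 = 335.849 mg/L

335.849 mg/L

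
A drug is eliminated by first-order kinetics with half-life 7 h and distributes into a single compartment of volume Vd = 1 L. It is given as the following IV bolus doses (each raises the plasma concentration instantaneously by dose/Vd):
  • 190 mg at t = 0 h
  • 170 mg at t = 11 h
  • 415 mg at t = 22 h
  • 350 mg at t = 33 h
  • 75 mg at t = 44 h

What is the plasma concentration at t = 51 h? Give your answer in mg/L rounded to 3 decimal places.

124.331 mg/L

k = ln 2 / 7 = 0.09902 per h
Dose 1 (190 mg at t=0 h): 190·exp(−0.09902·51) = 1.218 mg/L
Dose 2 (170 mg at t=11 h): 170·exp(−0.09902·40) = 3.238 mg/L
Dose 3 (415 mg at t=22 h): 415·exp(−0.09902·29) = 23.492 mg/L
Dose 4 (350 mg at t=33 h): 350·exp(−0.09902·18) = 58.883 mg/L
Dose 5 (75 mg at t=44 h): 75·exp(−0.09902·7) = 37.500 mg/L
C(51) = 1.218 + 3.238 + 23.492 + 58.883 + 37.500 = 124.331 mg/L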